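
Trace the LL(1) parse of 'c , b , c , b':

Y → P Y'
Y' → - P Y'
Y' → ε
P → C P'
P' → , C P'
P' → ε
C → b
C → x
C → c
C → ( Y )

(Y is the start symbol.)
LL(1) parsing maintains a stack (initially the start symbol over $) and the input. At each step: if the stack top is a terminal, match it against the current input token; if it is a non-terminal N, replace it with the RHS of M[N, lookahead] (the unique production whose predict set contains the lookahead).

Stack is shown with the top on the left.

Stack        Input            Action
------------------------------------
Y $          c , b , c , b $  output Y → P Y'
P Y' $       c , b , c , b $  output P → C P'
C P' Y' $    c , b , c , b $  output C → c
c P' Y' $    c , b , c , b $  match 'c'
P' Y' $      , b , c , b $    output P' → , C P'
, C P' Y' $  , b , c , b $    match ','
C P' Y' $    b , c , b $      output C → b
b P' Y' $    b , c , b $      match 'b'
P' Y' $      , c , b $        output P' → , C P'
, C P' Y' $  , c , b $        match ','
C P' Y' $    c , b $          output C → c
c P' Y' $    c , b $          match 'c'
P' Y' $      , b $            output P' → , C P'
, C P' Y' $  , b $            match ','
C P' Y' $    b $              output C → b
b P' Y' $    b $              match 'b'
P' Y' $      $                output P' → ε
Y' $         $                output Y' → ε
$            $                accept

The string is accepted.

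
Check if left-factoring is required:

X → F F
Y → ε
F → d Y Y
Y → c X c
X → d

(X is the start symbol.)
Left-factoring is needed when two productions for the same non-terminal
share a common prefix on the right-hand side.

Productions for X:
  X → F F
  X → d
Productions for Y:
  Y → ε
  Y → c X c

No common prefixes found.

Answer: No, left-factoring is not needed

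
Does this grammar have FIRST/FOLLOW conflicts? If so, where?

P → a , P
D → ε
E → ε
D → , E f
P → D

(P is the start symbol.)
No FIRST/FOLLOW conflicts.

Nullable non-terminals: D, E, P.
FIRST sets used below: FIRST(D) = { ',', ε }

D: nullable alternative(s) D → ε; FOLLOW(D) = { $ }
  D → ε: FIRST \ {ε} = { } — this is the only nullable alternative, skip
  D → , E f: FIRST \ {ε} = { ',' } — disjoint from FOLLOW(D)
E has a nullable alternative but only one production, so nothing to check.

P: nullable alternative(s) P → D; FOLLOW(P) = { $ }
  P → a , P: FIRST \ {ε} = { 'a' } — disjoint from FOLLOW(P)
  P → D: FIRST \ {ε} = { ',' } — this is the only nullable alternative, skip

No FIRST/FOLLOW conflicts found.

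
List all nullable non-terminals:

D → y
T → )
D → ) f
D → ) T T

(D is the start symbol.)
None

A non-terminal is nullable if it can derive ε (the empty string): either it has an ε-production, or it has a production whose right-hand side consists entirely of nullable non-terminals.

There are no ε-productions, so no non-terminal can derive ε.
No non-terminals are nullable.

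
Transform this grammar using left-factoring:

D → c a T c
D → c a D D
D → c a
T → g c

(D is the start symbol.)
D → c a D'
D' → T c
D' → D D
D' → ε
T → g c

Left-factoring transforms A → αβ₁ | αβ₂ into A → αA' and A' → β₁ | β₂
(α is the longest common prefix among the alternatives). Repeat until
no nonterminal has two alternatives with a common prefix.

Round 1: D has alternatives sharing prefix 'c a'. Introduce D': D → c a D'
  Add: D' → T c
  Add: D' → D D
  Add: D' → ε

No remaining common prefixes — done.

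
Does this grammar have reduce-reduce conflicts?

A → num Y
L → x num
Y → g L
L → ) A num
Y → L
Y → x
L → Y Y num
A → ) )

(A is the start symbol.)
Augment with A' → A and build the canonical LR(0) collection (I0 = CLOSURE({[A' → . A]}), then GOTO on every symbol after a dot until no new states appear). It has 17 states:
  I0: { [A → . ) )], [A → . num Y], [A' → . A] }  — shift
  I1: { [A → ) . )] }  — shift
  I2: { [A' → A .] }  — accept
  I3: { [A → num . Y], [L → . ) A num], [L → . Y Y num], [L → . x num], [Y → . L], [Y → . g L], [Y → . x] }  — shift
  I4: { [A → . ) )], [A → . num Y], [L → ) . A num] }  — shift
  I5: { [Y → L .] }  — reduce
  I6: { [A → num Y .], [L → . ) A num], [L → . Y Y num], [L → . x num], [L → Y . Y num], [Y → . L], [Y → . g L], [Y → . x] }  — shift, reduce
  I7: { [L → . ) A num], [L → . Y Y num], [L → . x num], [Y → . L], [Y → . g L], [Y → . x], [Y → g . L] }  — shift
  I8: { [L → x . num], [Y → x .] }  — shift, reduce
  I9: { [L → x num .] }  — reduce
  I10: { [Y → L .], [Y → g L .] }  — 2 reduces
  I11: { [L → . ) A num], [L → . Y Y num], [L → . x num], [L → Y . Y num], [Y → . L], [Y → . g L], [Y → . x] }  — shift
  I12: { [L → . ) A num], [L → . Y Y num], [L → . x num], [L → Y . Y num], [L → Y Y . num], [Y → . L], [Y → . g L], [Y → . x] }  — shift
  I13: { [L → Y Y num .] }  — reduce
  I14: { [L → ) A . num] }  — shift
  I15: { [L → ) A num .] }  — reduce
  I16: { [A → ) ) .] }  — reduce

I10 contains complete items [Y → L .], [Y → g L .] — reduce-reduce conflict.

Answer: Yes — I10: [Y → L .] vs [Y → g L .]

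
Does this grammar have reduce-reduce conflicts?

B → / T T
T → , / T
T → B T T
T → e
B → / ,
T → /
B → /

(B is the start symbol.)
A reduce-reduce conflict occurs when an LR(0) state has two complete items [A → α .] and [B → β .] — both call for a reduction, and with no lookahead the parser cannot choose between them.

Augment with B' → B and build the canonical LR(0) collection (I0 = CLOSURE({[B' → . B]}), then GOTO on every symbol after a dot until no new states appear). It has 14 states:
  I0: { [B → . / ,], [B → . / T T], [B → . /], [B' → . B] }  — shift
  I1: { [B → . / ,], [B → . / T T], [B → . /], [B → / . ,], [B → / . T T], [B → / .], [T → . , / T], [T → . /], [T → . B T T], [T → . e] }  — shift, reduce
  I2: { [B' → B .] }  — accept
  I3: { [B → / , .], [T → , . / T] }  — shift, reduce
  I4: { [B → . / ,], [B → . / T T], [B → . /], [B → / . ,], [B → / . T T], [B → / .], [T → . , / T], [T → . /], [T → . B T T], [T → . e], [T → / .] }  — shift, 2 reduces
  I5: { [B → . / ,], [B → . / T T], [B → . /], [T → . , / T], [T → . /], [T → . B T T], [T → . e], [T → B . T T] }  — shift
  I6: { [B → . / ,], [B → . / T T], [B → . /], [B → / T . T], [T → . , / T], [T → . /], [T → . B T T], [T → . e] }  — shift
  I7: { [T → e .] }  — reduce
  I8: { [T → , . / T] }  — shift
  I9: { [B → / T T .] }  — reduce
  I10: { [B → . / ,], [B → . / T T], [B → . /], [T → , / . T], [T → . , / T], [T → . /], [T → . B T T], [T → . e] }  — shift
  I11: { [T → , / T .] }  — reduce
  I12: { [B → . / ,], [B → . / T T], [B → . /], [T → . , / T], [T → . /], [T → . B T T], [T → . e], [T → B T . T] }  — shift
  I13: { [T → B T T .] }  — reduce

I4 contains complete items [B → / .], [T → / .] — reduce-reduce conflict.

Answer: Yes — I4: [B → / .] vs [T → / .]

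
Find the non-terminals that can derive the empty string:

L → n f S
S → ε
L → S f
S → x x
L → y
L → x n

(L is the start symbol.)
ε-productions: S → ε
So S is immediately nullable.
No further non-terminal can be added: every production for the remaining non-terminals contains a terminal or a non-nullable non-terminal.
Nullable = { 'S' }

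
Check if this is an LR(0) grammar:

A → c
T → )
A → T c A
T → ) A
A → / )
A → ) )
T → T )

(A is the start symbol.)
A grammar is LR(0) if no state in the canonical LR(0) collection has:
  - both a shift item (dot before a terminal) and a complete item (shift-reduce conflict), or
  - two or more complete items (reduce-reduce conflict; the accept item [A' → A .] counts as a complete item here).

Augment with A' → A and build the canonical LR(0) collection (I0 = CLOSURE({[A' → . A]}), then GOTO on every symbol after a dot until no new states appear). It has 12 states:
  I0: { [A → . ) )], [A → . / )], [A → . T c A], [A → . c], [A' → . A], [T → . ) A], [T → . )], [T → . T )] }  — shift
  I1: { [A → ) . )], [A → . ) )], [A → . / )], [A → . T c A], [A → . c], [T → ) . A], [T → ) .], [T → . ) A], [T → . )], [T → . T )] }  — shift, reduce
  I2: { [A → / . )] }  — shift
  I3: { [A' → A .] }  — accept
  I4: { [A → T . c A], [T → T . )] }  — shift
  I5: { [A → c .] }  — reduce
  I6: { [T → T ) .] }  — reduce
  I7: { [A → . ) )], [A → . / )], [A → . T c A], [A → . c], [A → T c . A], [T → . ) A], [T → . )], [T → . T )] }  — shift
  I8: { [A → T c A .] }  — reduce
  I9: { [A → / ) .] }  — reduce
  I10: { [A → ) ) .], [A → ) . )], [A → . ) )], [A → . / )], [A → . T c A], [A → . c], [T → ) . A], [T → ) .], [T → . ) A], [T → . )], [T → . T )] }  — shift, 2 reduces
  I11: { [T → ) A .] }  — reduce

Conflict in state I1:
  Shift-reduce conflict between [T → ) .] and [A → . ) )]
So the grammar is NOT LR(0).

Answer: No. Shift-reduce conflict between [T → ) .] and [A → . ) )]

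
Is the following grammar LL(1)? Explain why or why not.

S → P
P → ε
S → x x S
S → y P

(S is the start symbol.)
Relevant sets:
  FIRST(P) = { ε }
  FOLLOW(S) = { $ }

For S:
  PREDICT(S → P) = { $ }
  PREDICT(S → x x S) = { 'x' }
  PREDICT(S → y P) = { 'y' }
P has a single production, so nothing to check there.

All predict sets are disjoint. The grammar IS LL(1).

Answer: Yes, the grammar is LL(1).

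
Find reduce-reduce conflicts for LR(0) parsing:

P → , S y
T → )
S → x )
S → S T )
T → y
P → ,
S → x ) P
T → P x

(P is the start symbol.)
A reduce-reduce conflict occurs when an LR(0) state has two complete items [A → α .] and [B → β .] — both call for a reduction, and with no lookahead the parser cannot choose between them.

Augment with P' → P and build the canonical LR(0) collection (I0 = CLOSURE({[P' → . P]}), then GOTO on every symbol after a dot until no new states appear). It has 13 states:
  I0: { [P → . , S y], [P → . ,], [P' → . P] }  — shift
  I1: { [P → , . S y], [P → , .], [S → . S T )], [S → . x ) P], [S → . x )] }  — shift, reduce
  I2: { [P' → P .] }  — accept
  I3: { [P → , S . y], [P → . , S y], [P → . ,], [S → S . T )], [T → . )], [T → . P x], [T → . y] }  — shift
  I4: { [S → x . ) P], [S → x . )] }  — shift
  I5: { [P → . , S y], [P → . ,], [S → x ) . P], [S → x ) .] }  — shift, reduce
  I6: { [S → x ) P .] }  — reduce
  I7: { [T → ) .] }  — reduce
  I8: { [T → P . x] }  — shift
  I9: { [S → S T . )] }  — shift
  I10: { [P → , S y .], [T → y .] }  — 2 reduces
  I11: { [S → S T ) .] }  — reduce
  I12: { [T → P x .] }  — reduce

I10 contains complete items [P → , S y .], [T → y .] — reduce-reduce conflict.

Answer: Yes — I10: [P → , S y .] vs [T → y .]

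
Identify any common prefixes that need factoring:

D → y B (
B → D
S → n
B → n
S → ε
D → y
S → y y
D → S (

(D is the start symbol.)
Yes, D has productions with common prefix 'y'

Left-factoring is needed when two productions for the same non-terminal
share a common prefix on the right-hand side.

Productions for D:
  D → y B (
  D → y
  D → S (
Productions for B:
  B → D
  B → n
Productions for S:
  S → n
  S → ε
  S → y y

Found common prefix 'y' in productions for D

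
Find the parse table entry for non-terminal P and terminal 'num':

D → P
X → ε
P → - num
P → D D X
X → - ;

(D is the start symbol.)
To find M[P, 'num'], we find productions for P where 'num' is in the predict set (PREDICT(N → α) = (FIRST(α) \ {ε}) ∪ (FOLLOW(N) if α ⇒* ε)).

Relevant sets:
  FIRST(D) = { '-' }

P → - num: PREDICT = { '-' }
P → D D X: PREDICT = { '-' }

M[P, 'num'] is empty (no production applies)

Answer: Empty (error entry)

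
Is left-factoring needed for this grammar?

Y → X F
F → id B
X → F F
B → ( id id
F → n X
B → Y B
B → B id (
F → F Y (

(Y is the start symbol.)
No, left-factoring is not needed

Left-factoring is needed when two productions for the same non-terminal
share a common prefix on the right-hand side.

Productions for F:
  F → id B
  F → n X
  F → F Y (
Productions for B:
  B → ( id id
  B → Y B
  B → B id (

No common prefixes found.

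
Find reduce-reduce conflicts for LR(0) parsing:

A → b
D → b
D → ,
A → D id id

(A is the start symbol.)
Augment with A' → A and build the canonical LR(0) collection (I0 = CLOSURE({[A' → . A]}), then GOTO on every symbol after a dot until no new states appear). It has 7 states:
  I0: { [A → . D id id], [A → . b], [A' → . A], [D → . ,], [D → . b] }  — shift
  I1: { [D → , .] }  — reduce
  I2: { [A' → A .] }  — accept
  I3: { [A → D . id id] }  — shift
  I4: { [A → b .], [D → b .] }  — 2 reduces
  I5: { [A → D id . id] }  — shift
  I6: { [A → D id id .] }  — reduce

I4 contains complete items [A → b .], [D → b .] — reduce-reduce conflict.

Answer: Yes — I4: [A → b .] vs [D → b .]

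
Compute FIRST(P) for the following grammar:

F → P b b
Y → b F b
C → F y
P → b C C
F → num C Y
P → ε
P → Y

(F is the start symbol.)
FIRST sets of the other non-terminals involved (by the same procedure, iterated to a fixed point):
  FIRST(Y) = { 'b' }

From P → b C C:
  - b is a terminal: add 'b' and stop
From P → ε:
  - ε-production, so ε ∈ FIRST(P)
From P → Y:
  - Y is a non-terminal: add FIRST(Y) \ {ε} = { 'b' }
    Y is not nullable, so stop

Collecting: FIRST(P) = { 'b', ε }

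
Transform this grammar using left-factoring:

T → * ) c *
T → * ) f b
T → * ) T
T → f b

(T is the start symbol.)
Left-factoring transforms A → αβ₁ | αβ₂ into A → αA' and A' → β₁ | β₂
(α is the longest common prefix among the alternatives). Repeat until
no nonterminal has two alternatives with a common prefix.

Round 1: T has alternatives sharing prefix '* )'. Introduce T': T → * ) T'
  Add: T' → c *
  Add: T' → f b
  Add: T' → T

No remaining common prefixes — done.

Resulting grammar:
T → * ) T'
T' → c *
T' → f b
T' → T
T → f b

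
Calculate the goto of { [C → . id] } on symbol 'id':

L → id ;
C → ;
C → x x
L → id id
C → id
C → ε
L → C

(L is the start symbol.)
{ [C → id .] }

GOTO(I, 'id') = CLOSURE({ [A → αX.β] : [A → α.Xβ] ∈ I, X = 'id' })

Items with dot before 'id', with the dot advanced:
  [C → . id] → [C → id .]
Closure adds nothing (no advanced item has the dot before a non-terminal).

GOTO = { [C → id .] }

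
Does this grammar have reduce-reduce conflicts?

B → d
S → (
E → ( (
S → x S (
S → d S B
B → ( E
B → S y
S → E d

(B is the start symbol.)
No reduce-reduce conflicts

Augment with B' → B and build the canonical LR(0) collection (I0 = CLOSURE({[B' → . B]}), then GOTO on every symbol after a dot until no new states appear). It has 18 states:
  I0: { [B → . ( E], [B → . S y], [B → . d], [B' → . B], [E → . ( (], [S → . (], [S → . E d], [S → . d S B], [S → . x S (] }  — shift
  I1: { [B → ( . E], [E → ( . (], [E → . ( (], [S → ( .] }  — shift, reduce
  I2: { [B' → B .] }  — accept
  I3: { [S → E . d] }  — shift
  I4: { [B → S . y] }  — shift
  I5: { [B → d .], [E → . ( (], [S → . (], [S → . E d], [S → . d S B], [S → . x S (], [S → d . S B] }  — shift, reduce
  I6: { [E → . ( (], [S → . (], [S → . E d], [S → . d S B], [S → . x S (], [S → x . S (] }  — shift
  I7: { [E → ( . (], [S → ( .] }  — shift, reduce
  I8: { [S → x S . (] }  — shift
  I9: { [E → . ( (], [S → . (], [S → . E d], [S → . d S B], [S → . x S (], [S → d . S B] }  — shift
  I10: { [B → . ( E], [B → . S y], [B → . d], [E → . ( (], [S → . (], [S → . E d], [S → . d S B], [S → . x S (], [S → d S . B] }  — shift
  I11: { [S → d S B .] }  — reduce
  I12: { [S → x S ( .] }  — reduce
  I13: { [E → ( ( .] }  — reduce
  I14: { [B → S y .] }  — reduce
  I15: { [S → E d .] }  — reduce
  I16: { [E → ( ( .], [E → ( . (] }  — shift, reduce
  I17: { [B → ( E .] }  — reduce

No state contains more than one complete item.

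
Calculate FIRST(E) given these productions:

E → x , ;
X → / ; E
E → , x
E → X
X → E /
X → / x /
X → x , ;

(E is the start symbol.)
{ ',', '/', 'x' }

To compute FIRST(E), examine every production with E on the left-hand side, reading each right-hand side left to right until a non-nullable symbol is reached.

FIRST sets of the other non-terminals involved (by the same procedure, iterated to a fixed point):
  FIRST(X) = { ',', '/', 'x' }

From E → x , ;:
  - x is a terminal: add 'x' and stop
From E → , x:
  - ',' is a terminal: add ',' and stop
From E → X:
  - X is a non-terminal: add FIRST(X) \ {ε} = { ',', '/', 'x' }
    X is not nullable, so stop

Collecting: FIRST(E) = { ',', '/', 'x' }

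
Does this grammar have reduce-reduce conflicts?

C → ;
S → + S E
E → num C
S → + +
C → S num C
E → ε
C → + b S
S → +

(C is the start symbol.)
Yes — I7: [S → + .] vs [S → + + .]

A reduce-reduce conflict occurs when an LR(0) state has two complete items [A → α .] and [B → β .] — both call for a reduction, and with no lookahead the parser cannot choose between them.

Augment with C' → C and build the canonical LR(0) collection (I0 = CLOSURE({[C' → . C]}), then GOTO on every symbol after a dot until no new states appear). It has 15 states:
  I0: { [C → . + b S], [C → . ;], [C → . S num C], [C' → . C], [S → . + +], [S → . + S E], [S → . +] }  — shift
  I1: { [C → + . b S], [S → + . +], [S → + . S E], [S → + .], [S → . + +], [S → . + S E], [S → . +] }  — shift, reduce
  I2: { [C → ; .] }  — reduce
  I3: { [C' → C .] }  — accept
  I4: { [C → S . num C] }  — shift
  I5: { [C → . + b S], [C → . ;], [C → . S num C], [C → S num . C], [S → . + +], [S → . + S E], [S → . +] }  — shift
  I6: { [C → S num C .] }  — reduce
  I7: { [S → + + .], [S → + . +], [S → + . S E], [S → + .], [S → . + +], [S → . + S E], [S → . +] }  — shift, 2 reduces
  I8: { [E → . num C], [E → .], [S → + S . E] }  — shift, reduce
  I9: { [C → + b . S], [S → . + +], [S → . + S E], [S → . +] }  — shift
  I10: { [S → + . +], [S → + . S E], [S → + .], [S → . + +], [S → . + S E], [S → . +] }  — shift, reduce
  I11: { [C → + b S .] }  — reduce
  I12: { [S → + S E .] }  — reduce
  I13: { [C → . + b S], [C → . ;], [C → . S num C], [E → num . C], [S → . + +], [S → . + S E], [S → . +] }  — shift
  I14: { [E → num C .] }  — reduce

I7 contains complete items [S → + .], [S → + + .] — reduce-reduce conflict.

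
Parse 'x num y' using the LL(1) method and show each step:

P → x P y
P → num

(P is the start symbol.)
Stack is shown with the top on the left.

Stack    Input      Action
--------------------------
P $      x num y $  output P → x P y
x P y $  x num y $  match 'x'
P y $    num y $    output P → num
num y $  num y $    match 'num'
y $      y $        match 'y'
$        $          accept

The string is accepted.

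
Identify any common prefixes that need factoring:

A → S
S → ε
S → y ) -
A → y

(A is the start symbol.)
No, left-factoring is not needed

Left-factoring is needed when two productions for the same non-terminal
share a common prefix on the right-hand side.

Productions for A:
  A → S
  A → y
Productions for S:
  S → ε
  S → y ) -

No common prefixes found.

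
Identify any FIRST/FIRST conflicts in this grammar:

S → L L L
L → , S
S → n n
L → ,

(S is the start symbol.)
A FIRST/FIRST conflict occurs when two productions N → α and N → β for the same non-terminal have FIRST(α) ∩ FIRST(β) ≠ ∅ (with ε ∈ FIRST of a nullable right-hand side, so two nullable alternatives also conflict).

FIRST sets of the non-terminals at (or reachable through a nullable prefix from) the front of some alternative:
  FIRST(L) = { ',' }

Productions for S:
  S → L L L: FIRST = { ',' }
  S → n n: FIRST = { 'n' }
Productions for L:
  L → , S: FIRST = { ',' }
  L → ,: FIRST = { ',' }

Conflict for L: L → , S and L → ,
  Overlap: { ',' }

Answer: Yes. L → ',' S / L → ',' on { ',' }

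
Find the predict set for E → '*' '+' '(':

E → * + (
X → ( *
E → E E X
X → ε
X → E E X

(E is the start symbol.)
{ '*' }

PREDICT(E → '*' '+' '(') = (FIRST(RHS) \ {ε}) ∪ (FOLLOW(E) if ε ∈ FIRST(RHS), i.e. RHS ⇒* ε)
FIRST('*' '+' '(') = { '*' }
ε ∉ FIRST('*' '+' '('), so FOLLOW(E) is not added.
PREDICT(E → '*' '+' '(') = { '*' }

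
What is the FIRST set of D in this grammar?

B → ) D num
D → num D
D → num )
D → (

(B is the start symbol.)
From D → num D:
  - num is a terminal: add 'num' and stop
From D → num ):
  - num is a terminal: add 'num' and stop
From D → (:
  - '(' is a terminal: add '(' and stop

Collecting: FIRST(D) = { '(', 'num' }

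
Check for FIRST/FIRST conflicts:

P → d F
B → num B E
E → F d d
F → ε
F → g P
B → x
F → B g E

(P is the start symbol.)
No FIRST/FIRST conflicts.

FIRST sets of the non-terminals at (or reachable through a nullable prefix from) the front of some alternative:
  FIRST(B) = { 'num', 'x' }

Productions for B:
  B → num B E: FIRST = { 'num' }
  B → x: FIRST = { 'x' }
Productions for F:
  F → ε: FIRST = { ε }
  F → g P: FIRST = { 'g' }
  F → B g E: FIRST = { 'num', 'x' }
P, E have only one production, so no FIRST/FIRST conflict is possible there.

All alternatives of each non-terminal have pairwise disjoint FIRST sets.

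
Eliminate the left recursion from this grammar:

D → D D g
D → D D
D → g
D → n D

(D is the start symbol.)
D is directly left-recursive. The standard transformation for
  A → A α₁ | ... | A α_m | β₁ | ... | β_n
is
  A  → β₁ A' | ... | β_n A'
  A' → α₁ A' | ... | α_m A' | ε

D → g becomes D → g D'
D → n D becomes D → n D D'
D → D D g becomes D' → D g D'
D → D D becomes D' → D D'
Add D' → ε

Resulting grammar:
D → g D'
D → n D D'
D' → D g D'
D' → D D'
D' → ε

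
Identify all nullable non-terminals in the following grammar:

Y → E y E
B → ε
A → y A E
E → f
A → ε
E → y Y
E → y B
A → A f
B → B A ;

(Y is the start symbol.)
{ 'A', 'B' }

A non-terminal is nullable if it can derive ε (the empty string): either it has an ε-production, or it has a production whose right-hand side consists entirely of nullable non-terminals.

ε-productions: B → ε, A → ε
So B, A are immediately nullable.
No further non-terminal can be added: every production for the remaining non-terminals contains a terminal or a non-nullable non-terminal.
Nullable = { 'A', 'B' }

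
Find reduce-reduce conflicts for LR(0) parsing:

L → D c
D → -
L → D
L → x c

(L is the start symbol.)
No reduce-reduce conflicts

Augment with L' → L and build the canonical LR(0) collection (I0 = CLOSURE({[L' → . L]}), then GOTO on every symbol after a dot until no new states appear). It has 7 states:
  I0: { [D → . -], [L → . D c], [L → . D], [L → . x c], [L' → . L] }  — shift
  I1: { [D → - .] }  — reduce
  I2: { [L → D . c], [L → D .] }  — shift, reduce
  I3: { [L' → L .] }  — accept
  I4: { [L → x . c] }  — shift
  I5: { [L → x c .] }  — reduce
  I6: { [L → D c .] }  — reduce

No state contains more than one complete item.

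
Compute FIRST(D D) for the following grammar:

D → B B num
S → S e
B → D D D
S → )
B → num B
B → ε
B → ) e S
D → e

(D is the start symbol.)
{ ')', 'e', 'num' }

FIRST sets of the non-terminals involved (from the grammar, by fixed-point iteration):
  FIRST(D) = { ')', 'e', 'num' }

To compute FIRST(D D), process the symbols left to right:
Symbol D is a non-terminal. Add FIRST(D) \ {ε} = { ')', 'e', 'num' }
D is not nullable (ε ∉ FIRST(D)), so stop here.
FIRST(D D) = { ')', 'e', 'num' }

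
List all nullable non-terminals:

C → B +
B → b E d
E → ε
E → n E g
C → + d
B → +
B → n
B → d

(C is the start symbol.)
{ 'E' }

ε-productions: E → ε
So E is immediately nullable.
No further non-terminal can be added: every production for the remaining non-terminals contains a terminal or a non-nullable non-terminal.
Nullable = { 'E' }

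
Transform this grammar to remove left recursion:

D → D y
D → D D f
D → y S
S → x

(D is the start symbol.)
D → y S D'
D' → y D'
D' → D f D'
D' → ε
S → x

D is directly left-recursive. The standard transformation for
  A → A α₁ | ... | A α_m | β₁ | ... | β_n
is
  A  → β₁ A' | ... | β_n A'
  A' → α₁ A' | ... | α_m A' | ε

D → y S becomes D → y S D'
D → D y becomes D' → y D'
D → D D f becomes D' → D f D'
Add D' → ε

Productions for other non-terminals are unchanged:
  S → x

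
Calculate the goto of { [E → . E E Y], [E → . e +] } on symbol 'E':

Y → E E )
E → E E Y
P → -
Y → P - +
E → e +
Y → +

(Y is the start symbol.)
{ [E → . E E Y], [E → . e +], [E → E . E Y] }

GOTO(I, 'E') = CLOSURE({ [A → αX.β] : [A → α.Xβ] ∈ I, X = 'E' })

Items with dot before 'E', with the dot advanced:
  [E → . E E Y] → [E → E . E Y]
Closure of the advanced items:
  [E → E . E Y] has the dot before E: add [E → . E E Y], [E → . e +]

GOTO = { [E → . E E Y], [E → . e +], [E → E . E Y] }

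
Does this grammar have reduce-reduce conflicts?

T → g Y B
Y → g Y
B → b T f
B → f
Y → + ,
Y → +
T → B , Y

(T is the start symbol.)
A reduce-reduce conflict occurs when an LR(0) state has two complete items [A → α .] and [B → β .] — both call for a reduction, and with no lookahead the parser cannot choose between them.

Augment with T' → T and build the canonical LR(0) collection (I0 = CLOSURE({[T' → . T]}), then GOTO on every symbol after a dot until no new states appear). It has 16 states:
  I0: { [B → . b T f], [B → . f], [T → . B , Y], [T → . g Y B], [T' → . T] }  — shift
  I1: { [T → B . , Y] }  — shift
  I2: { [T' → T .] }  — accept
  I3: { [B → . b T f], [B → . f], [B → b . T f], [T → . B , Y], [T → . g Y B] }  — shift
  I4: { [B → f .] }  — reduce
  I5: { [T → g . Y B], [Y → . + ,], [Y → . +], [Y → . g Y] }  — shift
  I6: { [Y → + . ,], [Y → + .] }  — shift, reduce
  I7: { [B → . b T f], [B → . f], [T → g Y . B] }  — shift
  I8: { [Y → . + ,], [Y → . +], [Y → . g Y], [Y → g . Y] }  — shift
  I9: { [Y → g Y .] }  — reduce
  I10: { [T → g Y B .] }  — reduce
  I11: { [Y → + , .] }  — reduce
  I12: { [B → b T . f] }  — shift
  I13: { [B → b T f .] }  — reduce
  I14: { [T → B , . Y], [Y → . + ,], [Y → . +], [Y → . g Y] }  — shift
  I15: { [T → B , Y .] }  — reduce

No state contains more than one complete item.

Answer: No reduce-reduce conflicts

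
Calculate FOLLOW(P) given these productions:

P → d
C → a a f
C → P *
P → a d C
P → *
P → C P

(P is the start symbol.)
To compute FOLLOW(P), find every occurrence of P on a right-hand side N → α P β: add FIRST(β) \ {ε}, and if β is empty or nullable also add FOLLOW(N). Iterate to a fixed point.

P is the start symbol, so $ ∈ FOLLOW(P).
In C → P *: P is followed by '*', add FIRST('*') \ {ε} = { '*' }
In P → C P: P is at the end; this adds FOLLOW(P) to itself — nothing new

Taking the union: FOLLOW(P) = { $, '*' }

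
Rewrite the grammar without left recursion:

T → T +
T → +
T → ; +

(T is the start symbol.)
T is directly left-recursive. The standard transformation for
  A → A α₁ | ... | A α_m | β₁ | ... | β_n
is
  A  → β₁ A' | ... | β_n A'
  A' → α₁ A' | ... | α_m A' | ε

T → + becomes T → + T'
T → ; + becomes T → ; + T'
T → T + becomes T' → + T'
Add T' → ε

Resulting grammar:
T → + T'
T → ; + T'
T' → + T'
T' → ε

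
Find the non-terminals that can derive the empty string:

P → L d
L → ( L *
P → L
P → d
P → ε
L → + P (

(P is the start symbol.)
{ 'P' }

ε-productions: P → ε
So P is immediately nullable.
No further non-terminal can be added: every production for the remaining non-terminals contains a terminal or a non-nullable non-terminal.
Nullable = { 'P' }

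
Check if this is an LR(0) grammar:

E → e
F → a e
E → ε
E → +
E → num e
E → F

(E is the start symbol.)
Augment with E' → E and build the canonical LR(0) collection (I0 = CLOSURE({[E' → . E]}), then GOTO on every symbol after a dot until no new states appear). It has 9 states:
  I0: { [E → . +], [E → . F], [E → . e], [E → . num e], [E → .], [E' → . E], [F → . a e] }  — shift, reduce
  I1: { [E → + .] }  — reduce
  I2: { [E' → E .] }  — accept
  I3: { [E → F .] }  — reduce
  I4: { [F → a . e] }  — shift
  I5: { [E → e .] }  — reduce
  I6: { [E → num . e] }  — shift
  I7: { [E → num e .] }  — reduce
  I8: { [F → a e .] }  — reduce

Conflict in state I0:
  Shift-reduce conflict between [E → .] and [E → . +]
So the grammar is NOT LR(0).

Answer: No. Shift-reduce conflict between [E → .] and [E → . +]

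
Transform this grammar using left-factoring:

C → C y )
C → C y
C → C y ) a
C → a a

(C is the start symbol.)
C → C y C'
C' → ) C''
C'' → ε
C'' → a
C' → ε
C → a a

Left-factoring transforms A → αβ₁ | αβ₂ into A → αA' and A' → β₁ | β₂
(α is the longest common prefix among the alternatives). Repeat until
no nonterminal has two alternatives with a common prefix.

Round 1: C has alternatives sharing prefix 'C y'. Introduce C': C → C y C'
  Add: C' → )
  Add: C' → ε
  Add: C' → ) a

Round 2: C' has alternatives sharing prefix ')'. Introduce C'': C' → ) C''
  Add: C'' → ε
  Add: C'' → a

No remaining common prefixes — done.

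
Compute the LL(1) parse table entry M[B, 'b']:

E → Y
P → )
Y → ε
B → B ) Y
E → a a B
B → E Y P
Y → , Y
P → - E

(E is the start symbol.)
To find M[B, 'b'], we find productions for B where 'b' is in the predict set (PREDICT(N → α) = (FIRST(α) \ {ε}) ∪ (FOLLOW(N) if α ⇒* ε)).

Relevant sets:
  FIRST(B) = { ')', ',', '-', 'a' }
  FIRST(E) = { ',', 'a', ε }
  FIRST(Y) = { ',', ε }
  FIRST(P) = { ')', '-' }

B → B ) Y: PREDICT = { ')', ',', '-', 'a' }
B → E Y P: PREDICT = { ')', ',', '-', 'a' }

M[B, 'b'] is empty (no production applies)

Answer: Empty (error entry)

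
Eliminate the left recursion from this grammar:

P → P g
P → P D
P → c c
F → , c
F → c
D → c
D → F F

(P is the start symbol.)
P is directly left-recursive. The standard transformation for
  A → A α₁ | ... | A α_m | β₁ | ... | β_n
is
  A  → β₁ A' | ... | β_n A'
  A' → α₁ A' | ... | α_m A' | ε

P → c c becomes P → c c P'
P → P g becomes P' → g P'
P → P D becomes P' → D P'
Add P' → ε

Productions for other non-terminals are unchanged:
  F → , c
  F → c
  D → c
  D → F F

Resulting grammar:
P → c c P'
P' → g P'
P' → D P'
P' → ε
F → , c
F → c
D → c
D → F F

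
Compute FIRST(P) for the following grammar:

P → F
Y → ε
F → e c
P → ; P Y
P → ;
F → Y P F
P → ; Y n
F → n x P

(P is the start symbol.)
{ ';', 'e', 'n' }

FIRST sets of the other non-terminals involved (by the same procedure, iterated to a fixed point):
  FIRST(F) = { ';', 'e', 'n' }

From P → F:
  - F is a non-terminal: add FIRST(F) \ {ε} = { ';', 'e', 'n' }
    F is not nullable, so stop
From P → ; P Y:
  - ';' is a terminal: add ';' and stop
From P → ;:
  - ';' is a terminal: add ';' and stop
From P → ; Y n:
  - ';' is a terminal: add ';' and stop

Collecting: FIRST(P) = { ';', 'e', 'n' }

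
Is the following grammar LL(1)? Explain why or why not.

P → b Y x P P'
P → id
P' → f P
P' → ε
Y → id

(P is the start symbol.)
A grammar is LL(1) if for each non-terminal N with multiple productions, the predict sets of those productions are pairwise disjoint, where PREDICT(N → α) = (FIRST(α) \ {ε}) ∪ (FOLLOW(N) if α ⇒* ε).

Relevant sets:
  FOLLOW(P') = { $, 'f' }

For P:
  PREDICT(P → b Y x P P') = { 'b' }
  PREDICT(P → id) = { 'id' }
For P':
  PREDICT(P' → f P) = { 'f' }
  PREDICT(P' → ε) = { $, 'f' }
Y has a single production, so nothing to check there.

Conflict found: Predict set conflict for P': { 'f' }
The grammar is NOT LL(1).

Answer: No. Predict set conflict for P': { 'f' }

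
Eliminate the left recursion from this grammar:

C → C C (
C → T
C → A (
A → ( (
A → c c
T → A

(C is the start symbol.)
C → T C'
C → A ( C'
C' → C ( C'
C' → ε
A → ( (
A → c c
T → A

C is directly left-recursive. The standard transformation for
  A → A α₁ | ... | A α_m | β₁ | ... | β_n
is
  A  → β₁ A' | ... | β_n A'
  A' → α₁ A' | ... | α_m A' | ε

C → T becomes C → T C'
C → A ( becomes C → A ( C'
C → C C ( becomes C' → C ( C'
Add C' → ε

Productions for other non-terminals are unchanged:
  A → ( (
  A → c c
  T → A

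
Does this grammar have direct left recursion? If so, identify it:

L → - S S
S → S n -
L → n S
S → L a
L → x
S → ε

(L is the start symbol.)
L → - S S: starts with '-'
S → S n -: LEFT RECURSIVE (starts with S)
L → n S: starts with n
S → L a: starts with L
L → x: starts with x
S → ε: starts with ε

The grammar has direct left recursion on: S.

Answer: Yes, S is left-recursive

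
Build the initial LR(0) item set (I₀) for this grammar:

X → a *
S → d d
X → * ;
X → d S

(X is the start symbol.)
First, augment the grammar with X' → X
I₀ = CLOSURE({ [X' → . X] }):
  [X' → . X] has the dot before X: add [X → . a *], [X → . * ;], [X → . d S]
No further items can be added.

I₀ = { [X → . * ;], [X → . a *], [X → . d S], [X' → . X] }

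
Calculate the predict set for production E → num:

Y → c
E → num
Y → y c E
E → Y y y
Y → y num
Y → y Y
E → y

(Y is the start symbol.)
PREDICT(E → num) = (FIRST(RHS) \ {ε}) ∪ (FOLLOW(E) if ε ∈ FIRST(RHS), i.e. RHS ⇒* ε)
FIRST(num) = { 'num' }
ε ∉ FIRST(num), so FOLLOW(E) is not added.
PREDICT(E → num) = { 'num' }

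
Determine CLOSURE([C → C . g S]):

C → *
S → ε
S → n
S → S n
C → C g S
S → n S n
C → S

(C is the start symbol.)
To compute CLOSURE, for each item [A → α.Bβ] where B is a non-terminal, add [B → .γ] for all productions B → γ; repeat for the newly added items until nothing changes.

Start with: [C → C . g S]
The dot precedes the terminal g, so nothing is added.

CLOSURE = { [C → C . g S] }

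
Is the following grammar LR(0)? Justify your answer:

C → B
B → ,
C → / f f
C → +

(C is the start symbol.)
Yes, the grammar is LR(0)

Augment with C' → C and build the canonical LR(0) collection (I0 = CLOSURE({[C' → . C]}), then GOTO on every symbol after a dot until no new states appear). It has 8 states:
  I0: { [B → . ,], [C → . +], [C → . / f f], [C → . B], [C' → . C] }  — shift
  I1: { [C → + .] }  — reduce
  I2: { [B → , .] }  — reduce
  I3: { [C → / . f f] }  — shift
  I4: { [C → B .] }  — reduce
  I5: { [C' → C .] }  — accept
  I6: { [C → / f . f] }  — shift
  I7: { [C → / f f .] }  — reduce

Every state is either a pure shift/goto state or contains exactly one complete item and nothing to shift — no conflicts. The grammar is LR(0).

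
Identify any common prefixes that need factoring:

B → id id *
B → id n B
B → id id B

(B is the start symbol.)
Yes, B has productions with common prefix 'id'

Left-factoring is needed when two productions for the same non-terminal
share a common prefix on the right-hand side.

Productions for B:
  B → id id *
  B → id n B
  B → id id B

Found common prefix 'id' in productions for B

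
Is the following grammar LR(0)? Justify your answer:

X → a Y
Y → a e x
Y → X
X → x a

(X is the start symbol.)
Yes, the grammar is LR(0)

A grammar is LR(0) if no state in the canonical LR(0) collection has:
  - both a shift item (dot before a terminal) and a complete item (shift-reduce conflict), or
  - two or more complete items (reduce-reduce conflict; the accept item [X' → X .] counts as a complete item here).

Augment with X' → X and build the canonical LR(0) collection (I0 = CLOSURE({[X' → . X]}), then GOTO on every symbol after a dot until no new states appear). It has 10 states:
  I0: { [X → . a Y], [X → . x a], [X' → . X] }  — shift
  I1: { [X' → X .] }  — accept
  I2: { [X → . a Y], [X → . x a], [X → a . Y], [Y → . X], [Y → . a e x] }  — shift
  I3: { [X → x . a] }  — shift
  I4: { [X → x a .] }  — reduce
  I5: { [Y → X .] }  — reduce
  I6: { [X → a Y .] }  — reduce
  I7: { [X → . a Y], [X → . x a], [X → a . Y], [Y → . X], [Y → . a e x], [Y → a . e x] }  — shift
  I8: { [Y → a e . x] }  — shift
  I9: { [Y → a e x .] }  — reduce

Every state is either a pure shift/goto state or contains exactly one complete item and nothing to shift — no conflicts. The grammar is LR(0).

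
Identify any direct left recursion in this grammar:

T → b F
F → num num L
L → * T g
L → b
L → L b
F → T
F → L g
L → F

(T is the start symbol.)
Yes, L is left-recursive

Direct left recursion occurs when N → N α for some non-terminal N (the right-hand side begins with the left-hand side itself).

T → b F: starts with b
F → num num L: starts with num
L → * T g: starts with '*'
L → b: starts with b
L → L b: LEFT RECURSIVE (starts with L)
F → T: starts with T
F → L g: starts with L
L → F: starts with F

The grammar has direct left recursion on: L.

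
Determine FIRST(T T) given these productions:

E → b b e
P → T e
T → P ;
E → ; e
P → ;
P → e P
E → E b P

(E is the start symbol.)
FIRST sets of the non-terminals involved (from the grammar, by fixed-point iteration):
  FIRST(T) = { ';', 'e' }

To compute FIRST(T T), process the symbols left to right:
Symbol T is a non-terminal. Add FIRST(T) \ {ε} = { ';', 'e' }
T is not nullable (ε ∉ FIRST(T)), so stop here.
FIRST(T T) = { ';', 'e' }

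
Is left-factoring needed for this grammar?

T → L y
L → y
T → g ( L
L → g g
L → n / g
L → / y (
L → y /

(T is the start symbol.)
Yes, L has productions with common prefix 'y'

Left-factoring is needed when two productions for the same non-terminal
share a common prefix on the right-hand side.

Productions for T:
  T → L y
  T → g ( L
Productions for L:
  L → y
  L → g g
  L → n / g
  L → / y (
  L → y /

Found common prefix 'y' in productions for L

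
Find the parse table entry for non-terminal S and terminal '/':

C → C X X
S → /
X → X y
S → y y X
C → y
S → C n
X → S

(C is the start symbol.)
S → /

To find M[S, '/'], we find productions for S where '/' is in the predict set (PREDICT(N → α) = (FIRST(α) \ {ε}) ∪ (FOLLOW(N) if α ⇒* ε)).

Relevant sets:
  FIRST(C) = { 'y' }

S → /: PREDICT = { '/' }
  '/' is in predict set, so this production goes in M[S, '/']
S → y y X: PREDICT = { 'y' }
S → C n: PREDICT = { 'y' }

M[S, '/'] = S → /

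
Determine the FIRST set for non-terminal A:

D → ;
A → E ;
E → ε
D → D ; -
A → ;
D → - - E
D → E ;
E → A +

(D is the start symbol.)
To compute FIRST(A), examine every production with A on the left-hand side, reading each right-hand side left to right until a non-nullable symbol is reached.

FIRST sets of the other non-terminals involved (by the same procedure, iterated to a fixed point):
  FIRST(E) = { ';', ε }

From A → E ;:
  - E is a non-terminal: add FIRST(E) \ {ε} = { ';' }
    E is nullable, so continue to the next symbol
  - ';' is a terminal: add ';' and stop
From A → ;:
  - ';' is a terminal: add ';' and stop

Collecting: FIRST(A) = { ';' }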